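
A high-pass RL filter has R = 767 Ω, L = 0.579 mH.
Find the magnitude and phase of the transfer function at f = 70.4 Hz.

Step 1 — Angular frequency: ω = 2π·70.4 = 442.3 rad/s.
Step 2 — Transfer function: H(jω) = jωL/(R + jωL).
Step 3 — Numerator jωL = j·0.2561; denominator R + jωL = 767 + j0.2561.
Step 4 — H = 1.115e-07 + j0.0003339.
Step 5 — Magnitude: |H| = 0.0003339 (-69.5 dB); phase: φ = 90.0°.

|H| = 0.0003339 (-69.5 dB), φ = 90.0°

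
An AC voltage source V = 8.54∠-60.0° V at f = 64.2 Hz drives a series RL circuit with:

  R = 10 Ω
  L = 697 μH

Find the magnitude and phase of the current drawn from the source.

Step 1 — Angular frequency: ω = 2π·f = 2π·64.2 = 403.4 rad/s.
Step 2 — Component impedances:
  R: Z = R = 10 Ω
  L: Z = jωL = j·403.4·0.000697 = 0 + j0.2812 Ω
Step 3 — Series combination: Z_total = R + L = 10 + j0.2812 Ω = 10∠1.6° Ω.
Step 4 — Source phasor: V = 8.54∠-60.0° V = 4.27 - j7.396 V.
Step 5 — Ohm's law: I = V / Z_total = (4.27 - j7.396) / (10 + j0.2812) = 0.4059 - j0.751 A.
Step 6 — Convert to polar: |I| = 0.8537 A, ∠I = -61.6°.

I = 0.8537∠-61.6° A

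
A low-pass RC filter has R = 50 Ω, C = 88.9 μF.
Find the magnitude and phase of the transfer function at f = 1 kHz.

Step 1 — Angular frequency: ω = 2π·1000 = 6283 rad/s.
Step 2 — Transfer function: H(jω) = 1/(1 + jωRC).
Step 3 — Denominator: 1 + jωRC = 1 + j·6283·50·8.89e-05 = 1 + j27.93.
Step 4 — H = 0.00128 - j0.03576.
Step 5 — Magnitude: |H| = 0.03578 (-28.9 dB); phase: φ = -87.9°.

|H| = 0.03578 (-28.9 dB), φ = -87.9°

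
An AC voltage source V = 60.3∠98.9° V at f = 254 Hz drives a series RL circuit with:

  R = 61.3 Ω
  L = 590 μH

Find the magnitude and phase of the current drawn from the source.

Step 1 — Angular frequency: ω = 2π·f = 2π·254 = 1596 rad/s.
Step 2 — Component impedances:
  R: Z = R = 61.3 Ω
  L: Z = jωL = j·1596·0.00059 = 0 + j0.9416 Ω
Step 3 — Series combination: Z_total = R + L = 61.3 + j0.9416 Ω = 61.31∠0.9° Ω.
Step 4 — Source phasor: V = 60.3∠98.9° V = -9.329 + j59.57 V.
Step 5 — Ohm's law: I = V / Z_total = (-9.329 + j59.57) / (61.3 + j0.9416) = -0.1372 + j0.974 A.
Step 6 — Convert to polar: |I| = 0.9836 A, ∠I = 98.0°.

I = 0.9836∠98.0° A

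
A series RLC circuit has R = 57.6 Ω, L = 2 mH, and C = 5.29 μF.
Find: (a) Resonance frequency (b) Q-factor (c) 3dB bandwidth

Step 1 — Resonance condition Im(Z)=0 gives ω₀ = 1/√(LC).
Step 2 — ω₀ = 1/√(0.002·5.29e-06) = 9722 rad/s.
Step 3 — f₀ = ω₀/(2π) = 1547 Hz.
Step 4 — Series Q: Q = ω₀L/R = 9722·0.002/57.6 = 0.3376.
Step 5 — 3dB bandwidth: Δω = ω₀/Q = 2.88e+04 rad/s; BW = Δω/(2π) = 4584 Hz.

(a) f₀ = 1547 Hz  (b) Q = 0.3376  (c) BW = 4584 Hz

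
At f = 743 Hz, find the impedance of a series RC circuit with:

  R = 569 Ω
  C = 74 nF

Step 1 — Angular frequency: ω = 2π·f = 2π·743 = 4668 rad/s.
Step 2 — Component impedances:
  R: Z = R = 569 Ω
  C: Z = 1/(jωC) = -j/(ω·C) = 0 - j2895 Ω
Step 3 — Series combination: Z_total = R + C = 569 - j2895 Ω = 2950∠-78.9° Ω.

Z = 569 - j2895 Ω = 2950∠-78.9° Ω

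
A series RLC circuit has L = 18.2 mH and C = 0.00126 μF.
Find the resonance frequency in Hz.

Step 1 — Resonance condition Im(Z)=0 gives ω₀ = 1/√(LC).
Step 2 — ω₀ = 1/√(0.0182·1.26e-09) = 2.088e+05 rad/s.
Step 3 — f₀ = ω₀/(2π) = 3.324e+04 Hz.

f₀ = 3.324e+04 Hz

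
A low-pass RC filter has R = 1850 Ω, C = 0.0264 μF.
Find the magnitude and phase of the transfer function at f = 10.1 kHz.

Step 1 — Angular frequency: ω = 2π·1.01e+04 = 6.346e+04 rad/s.
Step 2 — Transfer function: H(jω) = 1/(1 + jωRC).
Step 3 — Denominator: 1 + jωRC = 1 + j·6.346e+04·1850·2.64e-08 = 1 + j3.099.
Step 4 — H = 0.09428 - j0.2922.
Step 5 — Magnitude: |H| = 0.3071 (-10.3 dB); phase: φ = -72.1°.

|H| = 0.3071 (-10.3 dB), φ = -72.1°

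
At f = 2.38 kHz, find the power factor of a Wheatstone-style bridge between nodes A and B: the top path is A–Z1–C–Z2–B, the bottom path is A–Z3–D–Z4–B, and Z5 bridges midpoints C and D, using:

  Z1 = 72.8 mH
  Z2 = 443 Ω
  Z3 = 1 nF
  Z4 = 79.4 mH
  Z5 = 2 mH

Step 1 — Angular frequency: ω = 2π·f = 2π·2380 = 1.495e+04 rad/s.
Step 2 — Component impedances:
  Z1: Z = jωL = j·1.495e+04·0.0728 = 0 + j1089 Ω
  Z2: Z = R = 443 Ω
  Z3: Z = 1/(jωC) = -j/(ω·C) = 0 - j6.687e+04 Ω
  Z4: Z = jωL = j·1.495e+04·0.0794 = 0 + j1187 Ω
  Z5: Z = jωL = j·1.495e+04·0.002 = 0 + j29.91 Ω
Step 3 — Bridge requires nodal analysis (the Z5 bridge couples midpoints C and D, so the two paths cannot be reduced to a simple series/parallel combination). Setting node B to ground and injecting 1 A at node A, the 3-node admittance system at A, C, D solves to V_A = Z_AB = 391.5 + j1249 Ω = 1309∠72.6° Ω.
Step 4 — Power factor: PF = cos(φ) = Re(Z)/|Z| = 391.5/1309 = 0.2991.
Step 5 — Type: Im(Z) = 1249 ⇒ lagging (phase φ = 72.6°).

PF = 0.2991 (lagging, φ = 72.6°)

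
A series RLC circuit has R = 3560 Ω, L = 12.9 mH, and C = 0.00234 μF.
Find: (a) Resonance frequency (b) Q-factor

Step 1 — Resonance condition Im(Z)=0 gives ω₀ = 1/√(LC).
Step 2 — ω₀ = 1/√(0.0129·2.34e-09) = 1.82e+05 rad/s.
Step 3 — f₀ = ω₀/(2π) = 2.897e+04 Hz.
Step 4 — Series Q: Q = ω₀L/R = 1.82e+05·0.0129/3560 = 0.6595.

(a) f₀ = 2.897e+04 Hz  (b) Q = 0.6595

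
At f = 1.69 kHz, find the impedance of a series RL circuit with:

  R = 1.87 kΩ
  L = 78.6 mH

Step 1 — Angular frequency: ω = 2π·f = 2π·1690 = 1.062e+04 rad/s.
Step 2 — Component impedances:
  R: Z = R = 1870 Ω
  L: Z = jωL = j·1.062e+04·0.0786 = 0 + j834.6 Ω
Step 3 — Series combination: Z_total = R + L = 1870 + j834.6 Ω = 2048∠24.1° Ω.

Z = 1870 + j834.6 Ω = 2048∠24.1° Ω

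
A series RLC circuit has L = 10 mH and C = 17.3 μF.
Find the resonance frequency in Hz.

Step 1 — Resonance condition Im(Z)=0 gives ω₀ = 1/√(LC).
Step 2 — ω₀ = 1/√(0.01·1.73e-05) = 2404 rad/s.
Step 3 — f₀ = ω₀/(2π) = 382.6 Hz.

f₀ = 382.6 Hz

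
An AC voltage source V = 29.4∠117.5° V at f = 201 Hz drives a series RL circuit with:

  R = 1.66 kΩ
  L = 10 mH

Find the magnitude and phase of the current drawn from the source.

Step 1 — Angular frequency: ω = 2π·f = 2π·201 = 1263 rad/s.
Step 2 — Component impedances:
  R: Z = R = 1660 Ω
  L: Z = jωL = j·1263·0.01 = 0 + j12.63 Ω
Step 3 — Series combination: Z_total = R + L = 1660 + j12.63 Ω = 1660∠0.4° Ω.
Step 4 — Source phasor: V = 29.4∠117.5° V = -13.58 + j26.08 V.
Step 5 — Ohm's law: I = V / Z_total = (-13.58 + j26.08) / (1660 + j12.63) = -0.008058 + j0.01577 A.
Step 6 — Convert to polar: |I| = 0.01771 A, ∠I = 117.1°.

I = 0.01771∠117.1° A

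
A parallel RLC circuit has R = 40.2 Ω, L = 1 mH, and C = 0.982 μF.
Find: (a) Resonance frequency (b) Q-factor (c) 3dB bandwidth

Step 1 — Resonance: ω₀ = 1/√(LC) = 1/√(0.001·9.82e-07) = 3.191e+04 rad/s.
Step 2 — f₀ = ω₀/(2π) = 5079 Hz.
Step 3 — Parallel Q: Q = R/(ω₀L) = 40.2/(3.191e+04·0.001) = 1.26.
Step 4 — Bandwidth: Δω = ω₀/Q = 2.533e+04 rad/s; BW = Δω/(2π) = 4032 Hz.

(a) f₀ = 5079 Hz  (b) Q = 1.26  (c) BW = 4032 Hz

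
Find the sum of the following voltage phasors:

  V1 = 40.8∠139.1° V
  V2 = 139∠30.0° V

Step 1 — Convert each phasor to rectangular form:
  V1 = 40.8·(cos(139.1°) + j·sin(139.1°)) = -30.84 + j26.71 V
  V2 = 139·(cos(30.0°) + j·sin(30.0°)) = 120.4 + j69.5 V
Step 2 — Sum components: V_total = 89.54 + j96.21 V.
Step 3 — Convert to polar: |V_total| = 131.4 V, ∠V_total = 47.1°.

V_total = 131.4∠47.1° V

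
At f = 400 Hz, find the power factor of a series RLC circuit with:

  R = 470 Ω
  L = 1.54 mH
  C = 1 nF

Step 1 — Angular frequency: ω = 2π·f = 2π·400 = 2513 rad/s.
Step 2 — Component impedances:
  R: Z = R = 470 Ω
  L: Z = jωL = j·2513·0.00154 = 0 + j3.87 Ω
  C: Z = 1/(jωC) = -j/(ω·C) = 0 - j3.979e+05 Ω
Step 3 — Series combination: Z_total = R + L + C = 470 - j3.979e+05 Ω = 3.979e+05∠-89.9° Ω.
Step 4 — Power factor: PF = cos(φ) = Re(Z)/|Z| = 470/3.979e+05 = 0.001181.
Step 5 — Type: Im(Z) = -3.979e+05 ⇒ leading (phase φ = -89.9°).

PF = 0.001181 (leading, φ = -89.9°)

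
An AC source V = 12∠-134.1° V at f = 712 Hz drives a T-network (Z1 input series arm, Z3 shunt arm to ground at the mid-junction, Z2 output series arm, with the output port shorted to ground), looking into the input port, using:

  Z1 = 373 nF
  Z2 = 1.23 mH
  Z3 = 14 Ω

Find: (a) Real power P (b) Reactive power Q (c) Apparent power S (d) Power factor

Step 1 — Angular frequency: ω = 2π·f = 2π·712 = 4474 rad/s.
Step 2 — Component impedances:
  Z1: Z = 1/(jωC) = -j/(ω·C) = 0 - j599.3 Ω
  Z2: Z = jωL = j·4474·0.00123 = 0 + j5.503 Ω
  Z3: Z = R = 14 Ω
Step 3 — With the output port shorted to ground, the output series arm Z2 runs from the junction to ground; the shunt arm Z3 also runs from the junction to ground. They appear in parallel: Z3 || Z2 = 1.873 + j4.766 Ω.
Step 4 — Series with input arm Z1: Z_in = Z1 + (Z3 || Z2) = 1.873 - j594.5 Ω = 594.5∠-89.8° Ω.
Step 5 — Source phasor: V = 12∠-134.1° V = -8.351 - j8.618 V.
Step 6 — Current: I = V / Z = 0.01445 - j0.01409 A = 0.02018∠-44.3° A.
Step 7 — Complex power: S = V·I* = 0.0007632 - j0.2422 VA.
Step 8 — Real power: P = Re(S) = 0.0007632 W.
Step 9 — Reactive power: Q = Im(S) = -0.2422 VAR.
Step 10 — Apparent power: |S| = 0.2422 VA.
Step 11 — Power factor: PF = P/|S| = 0.003151 (leading).

(a) P = 0.0007632 W  (b) Q = -0.2422 VAR  (c) S = 0.2422 VA  (d) PF = 0.003151 (leading)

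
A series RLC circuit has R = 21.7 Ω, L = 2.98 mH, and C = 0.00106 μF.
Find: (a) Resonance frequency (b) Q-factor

Step 1 — Resonance condition Im(Z)=0 gives ω₀ = 1/√(LC).
Step 2 — ω₀ = 1/√(0.00298·1.06e-09) = 5.627e+05 rad/s.
Step 3 — f₀ = ω₀/(2π) = 8.955e+04 Hz.
Step 4 — Series Q: Q = ω₀L/R = 5.627e+05·0.00298/21.7 = 77.27.

(a) f₀ = 8.955e+04 Hz  (b) Q = 77.27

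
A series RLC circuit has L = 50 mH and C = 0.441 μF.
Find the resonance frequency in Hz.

Step 1 — Resonance condition Im(Z)=0 gives ω₀ = 1/√(LC).
Step 2 — ω₀ = 1/√(0.05·4.41e-07) = 6734 rad/s.
Step 3 — f₀ = ω₀/(2π) = 1072 Hz.

f₀ = 1072 Hz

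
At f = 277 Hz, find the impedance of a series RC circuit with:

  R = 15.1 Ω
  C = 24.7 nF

Step 1 — Angular frequency: ω = 2π·f = 2π·277 = 1740 rad/s.
Step 2 — Component impedances:
  R: Z = R = 15.1 Ω
  C: Z = 1/(jωC) = -j/(ω·C) = 0 - j2.326e+04 Ω
Step 3 — Series combination: Z_total = R + C = 15.1 - j2.326e+04 Ω = 2.326e+04∠-90.0° Ω.

Z = 15.1 - j2.326e+04 Ω = 2.326e+04∠-90.0° Ω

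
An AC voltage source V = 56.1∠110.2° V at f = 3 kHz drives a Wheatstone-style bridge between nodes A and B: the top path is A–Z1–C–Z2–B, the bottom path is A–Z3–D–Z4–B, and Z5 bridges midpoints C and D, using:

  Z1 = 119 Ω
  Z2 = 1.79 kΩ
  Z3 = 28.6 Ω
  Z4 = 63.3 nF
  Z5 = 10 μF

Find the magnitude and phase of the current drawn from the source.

Step 1 — Angular frequency: ω = 2π·f = 2π·3000 = 1.885e+04 rad/s.
Step 2 — Component impedances:
  Z1: Z = R = 119 Ω
  Z2: Z = R = 1790 Ω
  Z3: Z = R = 28.6 Ω
  Z4: Z = 1/(jωC) = -j/(ω·C) = 0 - j838.1 Ω
  Z5: Z = 1/(jωC) = -j/(ω·C) = 0 - j5.305 Ω
Step 3 — Bridge requires nodal analysis (the Z5 bridge couples midpoints C and D, so the two paths cannot be reduced to a simple series/parallel combination). Setting node B to ground and injecting 1 A at node A, the 3-node admittance system at A, C, D solves to V_A = Z_AB = 344.9 - j686.6 Ω = 768.4∠-63.3° Ω.
Step 4 — Source phasor: V = 56.1∠110.2° V = -19.37 + j52.65 V.
Step 5 — Ohm's law: I = V / Z_total = (-19.37 + j52.65) / (344.9 - j686.6) = -0.07254 + j0.008231 A.
Step 6 — Convert to polar: |I| = 0.07301 A, ∠I = 173.5°.

I = 0.07301∠173.5° A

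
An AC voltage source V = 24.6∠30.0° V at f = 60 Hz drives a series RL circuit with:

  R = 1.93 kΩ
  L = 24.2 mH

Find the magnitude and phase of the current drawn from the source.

Step 1 — Angular frequency: ω = 2π·f = 2π·60 = 377 rad/s.
Step 2 — Component impedances:
  R: Z = R = 1930 Ω
  L: Z = jωL = j·377·0.0242 = 0 + j9.123 Ω
Step 3 — Series combination: Z_total = R + L = 1930 + j9.123 Ω = 1930∠0.3° Ω.
Step 4 — Source phasor: V = 24.6∠30.0° V = 21.3 + j12.3 V.
Step 5 — Ohm's law: I = V / Z_total = (21.3 + j12.3) / (1930 + j9.123) = 0.01107 + j0.006321 A.
Step 6 — Convert to polar: |I| = 0.01275 A, ∠I = 29.7°.

I = 0.01275∠29.7° A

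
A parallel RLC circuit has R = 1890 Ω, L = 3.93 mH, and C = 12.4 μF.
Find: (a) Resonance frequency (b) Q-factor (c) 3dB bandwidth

Step 1 — Resonance: ω₀ = 1/√(LC) = 1/√(0.00393·1.24e-05) = 4530 rad/s.
Step 2 — f₀ = ω₀/(2π) = 721 Hz.
Step 3 — Parallel Q: Q = R/(ω₀L) = 1890/(4530·0.00393) = 106.2.
Step 4 — Bandwidth: Δω = ω₀/Q = 42.67 rad/s; BW = Δω/(2π) = 6.791 Hz.

(a) f₀ = 721 Hz  (b) Q = 106.2  (c) BW = 6.791 Hz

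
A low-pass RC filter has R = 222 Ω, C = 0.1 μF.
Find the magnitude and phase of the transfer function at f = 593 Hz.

Step 1 — Angular frequency: ω = 2π·593 = 3726 rad/s.
Step 2 — Transfer function: H(jω) = 1/(1 + jωRC).
Step 3 — Denominator: 1 + jωRC = 1 + j·3726·222·1e-07 = 1 + j0.08272.
Step 4 — H = 0.9932 - j0.08215.
Step 5 — Magnitude: |H| = 0.9966 (-0.0 dB); phase: φ = -4.7°.

|H| = 0.9966 (-0.0 dB), φ = -4.7°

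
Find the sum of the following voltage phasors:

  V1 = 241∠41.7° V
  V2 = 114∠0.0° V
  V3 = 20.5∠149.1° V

Step 1 — Convert each phasor to rectangular form:
  V1 = 241·(cos(41.7°) + j·sin(41.7°)) = 179.9 + j160.3 V
  V2 = 114·(cos(0.0°) + j·sin(0.0°)) = 114 V
  V3 = 20.5·(cos(149.1°) + j·sin(149.1°)) = -17.59 + j10.53 V
Step 2 — Sum components: V_total = 276.3 + j170.8 V.
Step 3 — Convert to polar: |V_total| = 324.9 V, ∠V_total = 31.7°.

V_total = 324.9∠31.7° V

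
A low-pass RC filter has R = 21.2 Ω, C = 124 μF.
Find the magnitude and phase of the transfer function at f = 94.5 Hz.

Step 1 — Angular frequency: ω = 2π·94.5 = 593.8 rad/s.
Step 2 — Transfer function: H(jω) = 1/(1 + jωRC).
Step 3 — Denominator: 1 + jωRC = 1 + j·593.8·21.2·0.000124 = 1 + j1.561.
Step 4 — H = 0.291 - j0.4542.
Step 5 — Magnitude: |H| = 0.5395 (-5.4 dB); phase: φ = -57.4°.

|H| = 0.5395 (-5.4 dB), φ = -57.4°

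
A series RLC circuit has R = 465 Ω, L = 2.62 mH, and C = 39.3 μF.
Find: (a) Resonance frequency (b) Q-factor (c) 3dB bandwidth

Step 1 — Resonance: ω₀ = 1/√(LC) = 1/√(0.00262·3.93e-05) = 3116 rad/s.
Step 2 — f₀ = ω₀/(2π) = 496 Hz.
Step 3 — Series Q: Q = ω₀L/R = 3116·0.00262/465 = 0.01756.
Step 4 — Bandwidth: Δω = ω₀/Q = 1.775e+05 rad/s; BW = Δω/(2π) = 2.825e+04 Hz.

(a) f₀ = 496 Hz  (b) Q = 0.01756  (c) BW = 2.825e+04 Hz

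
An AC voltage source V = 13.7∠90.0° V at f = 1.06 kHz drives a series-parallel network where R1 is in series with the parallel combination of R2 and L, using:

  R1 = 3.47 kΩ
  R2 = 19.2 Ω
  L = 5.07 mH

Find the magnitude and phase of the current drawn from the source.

Step 1 — Angular frequency: ω = 2π·f = 2π·1060 = 6660 rad/s.
Step 2 — Component impedances:
  R1: Z = R = 3470 Ω
  R2: Z = R = 19.2 Ω
  L: Z = jωL = j·6660·0.00507 = 0 + j33.77 Ω
Step 3 — Parallel branch: R2 || L = 1/(1/R2 + 1/L) = 14.51 + j8.25 Ω.
Step 4 — Series with R1: Z_total = R1 + (R2 || L) = 3485 + j8.25 Ω = 3485∠0.1° Ω.
Step 5 — Source phasor: V = 13.7∠90.0° V = 0 + j13.7 V.
Step 6 — Ohm's law: I = V / Z_total = (0 + j13.7) / (3485 + j8.25) = 9.309e-06 + j0.003932 A.
Step 7 — Convert to polar: |I| = 0.003932 A, ∠I = 89.9°.

I = 0.003932∠89.9° A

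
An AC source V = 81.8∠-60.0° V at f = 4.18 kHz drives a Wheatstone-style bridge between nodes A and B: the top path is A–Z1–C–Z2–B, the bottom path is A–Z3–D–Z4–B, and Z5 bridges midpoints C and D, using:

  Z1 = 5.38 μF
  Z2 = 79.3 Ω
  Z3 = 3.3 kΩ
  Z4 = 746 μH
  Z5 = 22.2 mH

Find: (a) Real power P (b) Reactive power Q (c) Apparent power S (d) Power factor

Step 1 — Angular frequency: ω = 2π·f = 2π·4180 = 2.626e+04 rad/s.
Step 2 — Component impedances:
  Z1: Z = 1/(jωC) = -j/(ω·C) = 0 - j7.077 Ω
  Z2: Z = R = 79.3 Ω
  Z3: Z = R = 3300 Ω
  Z4: Z = jωL = j·2.626e+04·0.000746 = 0 + j19.59 Ω
  Z5: Z = jωL = j·2.626e+04·0.0222 = 0 + j583.1 Ω
Step 3 — Bridge requires nodal analysis (the Z5 bridge couples midpoints C and D, so the two paths cannot be reduced to a simple series/parallel combination). Setting node B to ground and injecting 1 A at node A, the 3-node admittance system at A, C, D solves to V_A = Z_AB = 76.27 + j3.063 Ω = 76.33∠2.3° Ω.
Step 4 — Source phasor: V = 81.8∠-60.0° V = 40.9 - j70.84 V.
Step 5 — Current: I = V / Z = 0.4982 - j0.9489 A = 1.072∠-62.3° A.
Step 6 — Complex power: S = V·I* = 87.59 + j3.518 VA.
Step 7 — Real power: P = Re(S) = 87.59 W.
Step 8 — Reactive power: Q = Im(S) = 3.518 VAR.
Step 9 — Apparent power: |S| = 87.67 VA.
Step 10 — Power factor: PF = P/|S| = 0.9992 (lagging).

(a) P = 87.59 W  (b) Q = 3.518 VAR  (c) S = 87.67 VA  (d) PF = 0.9992 (lagging)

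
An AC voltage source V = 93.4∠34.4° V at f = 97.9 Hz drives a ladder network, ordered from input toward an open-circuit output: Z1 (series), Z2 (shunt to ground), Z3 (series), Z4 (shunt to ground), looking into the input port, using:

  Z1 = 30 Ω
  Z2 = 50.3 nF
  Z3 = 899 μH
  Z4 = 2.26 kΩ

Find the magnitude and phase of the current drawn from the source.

Step 1 — Angular frequency: ω = 2π·f = 2π·97.9 = 615.1 rad/s.
Step 2 — Component impedances:
  Z1: Z = R = 30 Ω
  Z2: Z = 1/(jωC) = -j/(ω·C) = 0 - j3.232e+04 Ω
  Z3: Z = jωL = j·615.1·0.000899 = 0 + j0.553 Ω
  Z4: Z = R = 2260 Ω
Step 3 — Ladder network (open output): work backward from the far end, alternating series and parallel combinations. Z_in = 2279 - j156.7 Ω = 2284∠-3.9° Ω.
Step 4 — Source phasor: V = 93.4∠34.4° V = 77.07 + j52.77 V.
Step 5 — Ohm's law: I = V / Z_total = (77.07 + j52.77) / (2279 - j156.7) = 0.03207 + j0.02536 A.
Step 6 — Convert to polar: |I| = 0.04088 A, ∠I = 38.3°.

I = 0.04088∠38.3° A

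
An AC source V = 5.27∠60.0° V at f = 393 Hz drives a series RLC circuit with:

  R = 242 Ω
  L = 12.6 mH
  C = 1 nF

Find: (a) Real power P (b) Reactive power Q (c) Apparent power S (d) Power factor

Step 1 — Angular frequency: ω = 2π·f = 2π·393 = 2469 rad/s.
Step 2 — Component impedances:
  R: Z = R = 242 Ω
  L: Z = jωL = j·2469·0.0126 = 0 + j31.11 Ω
  C: Z = 1/(jωC) = -j/(ω·C) = 0 - j4.05e+05 Ω
Step 3 — Series combination: Z_total = R + L + C = 242 - j4.049e+05 Ω = 4.049e+05∠-90.0° Ω.
Step 4 — Source phasor: V = 5.27∠60.0° V = 2.635 + j4.564 V.
Step 5 — Current: I = V / Z = -1.127e-05 + j6.514e-06 A = 1.301e-05∠150.0° A.
Step 6 — Complex power: S = V·I* = 4.099e-08 - j6.858e-05 VA.
Step 7 — Real power: P = Re(S) = 4.099e-08 W.
Step 8 — Reactive power: Q = Im(S) = -6.858e-05 VAR.
Step 9 — Apparent power: |S| = 6.858e-05 VA.
Step 10 — Power factor: PF = P/|S| = 0.0005976 (leading).

(a) P = 4.099e-08 W  (b) Q = -6.858e-05 VAR  (c) S = 6.858e-05 VA  (d) PF = 0.0005976 (leading)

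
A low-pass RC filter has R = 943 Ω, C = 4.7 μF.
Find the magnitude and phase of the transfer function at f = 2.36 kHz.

Step 1 — Angular frequency: ω = 2π·2360 = 1.483e+04 rad/s.
Step 2 — Transfer function: H(jω) = 1/(1 + jωRC).
Step 3 — Denominator: 1 + jωRC = 1 + j·1.483e+04·943·4.7e-06 = 1 + j65.72.
Step 4 — H = 0.0002315 - j0.01521.
Step 5 — Magnitude: |H| = 0.01521 (-36.4 dB); phase: φ = -89.1°.

|H| = 0.01521 (-36.4 dB), φ = -89.1°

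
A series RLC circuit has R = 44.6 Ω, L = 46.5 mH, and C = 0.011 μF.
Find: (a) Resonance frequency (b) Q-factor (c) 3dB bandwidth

Step 1 — Resonance: ω₀ = 1/√(LC) = 1/√(0.0465·1.1e-08) = 4.422e+04 rad/s.
Step 2 — f₀ = ω₀/(2π) = 7037 Hz.
Step 3 — Series Q: Q = ω₀L/R = 4.422e+04·0.0465/44.6 = 46.1.
Step 4 — Bandwidth: Δω = ω₀/Q = 959.1 rad/s; BW = Δω/(2π) = 152.7 Hz.

(a) f₀ = 7037 Hz  (b) Q = 46.1  (c) BW = 152.7 Hz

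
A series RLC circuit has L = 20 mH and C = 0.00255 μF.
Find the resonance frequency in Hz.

Step 1 — Resonance condition Im(Z)=0 gives ω₀ = 1/√(LC).
Step 2 — ω₀ = 1/√(0.02·2.55e-09) = 1.4e+05 rad/s.
Step 3 — f₀ = ω₀/(2π) = 2.229e+04 Hz.

f₀ = 2.229e+04 Hz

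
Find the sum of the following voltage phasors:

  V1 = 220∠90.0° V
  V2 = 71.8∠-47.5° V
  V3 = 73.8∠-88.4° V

Step 1 — Convert each phasor to rectangular form:
  V1 = 220·(cos(90.0°) + j·sin(90.0°)) = 0 + j220 V
  V2 = 71.8·(cos(-47.5°) + j·sin(-47.5°)) = 48.51 - j52.94 V
  V3 = 73.8·(cos(-88.4°) + j·sin(-88.4°)) = 2.061 - j73.77 V
Step 2 — Sum components: V_total = 50.57 + j93.29 V.
Step 3 — Convert to polar: |V_total| = 106.1 V, ∠V_total = 61.5°.

V_total = 106.1∠61.5° V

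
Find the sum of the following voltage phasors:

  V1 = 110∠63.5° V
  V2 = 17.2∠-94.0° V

Step 1 — Convert each phasor to rectangular form:
  V1 = 110·(cos(63.5°) + j·sin(63.5°)) = 49.08 + j98.44 V
  V2 = 17.2·(cos(-94.0°) + j·sin(-94.0°)) = -1.2 - j17.16 V
Step 2 — Sum components: V_total = 47.88 + j81.28 V.
Step 3 — Convert to polar: |V_total| = 94.34 V, ∠V_total = 59.5°.

V_total = 94.34∠59.5° V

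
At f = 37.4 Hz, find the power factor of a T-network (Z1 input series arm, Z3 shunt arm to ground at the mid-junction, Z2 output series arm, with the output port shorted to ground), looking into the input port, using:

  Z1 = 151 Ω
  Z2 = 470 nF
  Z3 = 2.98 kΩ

Step 1 — Angular frequency: ω = 2π·f = 2π·37.4 = 235 rad/s.
Step 2 — Component impedances:
  Z1: Z = R = 151 Ω
  Z2: Z = 1/(jωC) = -j/(ω·C) = 0 - j9054 Ω
  Z3: Z = R = 2980 Ω
Step 3 — With the output port shorted to ground, the output series arm Z2 runs from the junction to ground; the shunt arm Z3 also runs from the junction to ground. They appear in parallel: Z3 || Z2 = 2689 - j884.9 Ω.
Step 4 — Series with input arm Z1: Z_in = Z1 + (Z3 || Z2) = 2840 - j884.9 Ω = 2974∠-17.3° Ω.
Step 5 — Power factor: PF = cos(φ) = Re(Z)/|Z| = 2839.7/2974.4 = 0.9547.
Step 6 — Type: Im(Z) = -884.9 ⇒ leading (phase φ = -17.3°).

PF = 0.9547 (leading, φ = -17.3°)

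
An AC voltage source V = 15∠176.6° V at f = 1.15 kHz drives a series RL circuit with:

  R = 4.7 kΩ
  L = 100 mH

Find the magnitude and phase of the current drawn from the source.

Step 1 — Angular frequency: ω = 2π·f = 2π·1150 = 7226 rad/s.
Step 2 — Component impedances:
  R: Z = R = 4700 Ω
  L: Z = jωL = j·7226·0.1 = 0 + j722.6 Ω
Step 3 — Series combination: Z_total = R + L = 4700 + j722.6 Ω = 4755∠8.7° Ω.
Step 4 — Source phasor: V = 15∠176.6° V = -14.97 + j0.8896 V.
Step 5 — Ohm's law: I = V / Z_total = (-14.97 + j0.8896) / (4700 + j722.6) = -0.003084 + j0.0006634 A.
Step 6 — Convert to polar: |I| = 0.003154 A, ∠I = 167.9°.

I = 0.003154∠167.9° A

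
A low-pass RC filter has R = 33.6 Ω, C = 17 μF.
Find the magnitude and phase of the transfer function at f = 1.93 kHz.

Step 1 — Angular frequency: ω = 2π·1930 = 1.213e+04 rad/s.
Step 2 — Transfer function: H(jω) = 1/(1 + jωRC).
Step 3 — Denominator: 1 + jωRC = 1 + j·1.213e+04·33.6·1.7e-05 = 1 + j6.927.
Step 4 — H = 0.02042 - j0.1414.
Step 5 — Magnitude: |H| = 0.1429 (-16.9 dB); phase: φ = -81.8°.

|H| = 0.1429 (-16.9 dB), φ = -81.8°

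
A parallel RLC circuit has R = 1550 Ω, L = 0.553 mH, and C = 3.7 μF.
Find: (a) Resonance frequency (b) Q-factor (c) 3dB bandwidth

Step 1 — Resonance: ω₀ = 1/√(LC) = 1/√(0.000553·3.7e-06) = 2.211e+04 rad/s.
Step 2 — f₀ = ω₀/(2π) = 3518 Hz.
Step 3 — Parallel Q: Q = R/(ω₀L) = 1550/(2.211e+04·0.000553) = 126.8.
Step 4 — Bandwidth: Δω = ω₀/Q = 174.4 rad/s; BW = Δω/(2π) = 27.75 Hz.

(a) f₀ = 3518 Hz  (b) Q = 126.8  (c) BW = 27.75 Hz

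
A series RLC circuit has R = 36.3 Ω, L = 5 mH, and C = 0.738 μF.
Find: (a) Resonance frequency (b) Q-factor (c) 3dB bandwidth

Step 1 — Resonance condition Im(Z)=0 gives ω₀ = 1/√(LC).
Step 2 — ω₀ = 1/√(0.005·7.38e-07) = 1.646e+04 rad/s.
Step 3 — f₀ = ω₀/(2π) = 2620 Hz.
Step 4 — Series Q: Q = ω₀L/R = 1.646e+04·0.005/36.3 = 2.268.
Step 5 — 3dB bandwidth: Δω = ω₀/Q = 7260 rad/s; BW = Δω/(2π) = 1155 Hz.

(a) f₀ = 2620 Hz  (b) Q = 2.268  (c) BW = 1155 Hz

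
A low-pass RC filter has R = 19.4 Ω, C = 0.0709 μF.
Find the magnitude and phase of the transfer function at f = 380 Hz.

Step 1 — Angular frequency: ω = 2π·380 = 2388 rad/s.
Step 2 — Transfer function: H(jω) = 1/(1 + jωRC).
Step 3 — Denominator: 1 + jωRC = 1 + j·2388·19.4·7.09e-08 = 1 + j0.003284.
Step 4 — H = 1 - j0.003284.
Step 5 — Magnitude: |H| = 1 (-0.0 dB); phase: φ = -0.2°.

|H| = 1 (-0.0 dB), φ = -0.2°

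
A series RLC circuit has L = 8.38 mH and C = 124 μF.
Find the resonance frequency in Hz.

Step 1 — Resonance condition Im(Z)=0 gives ω₀ = 1/√(LC).
Step 2 — ω₀ = 1/√(0.00838·0.000124) = 981 rad/s.
Step 3 — f₀ = ω₀/(2π) = 156.1 Hz.

f₀ = 156.1 Hz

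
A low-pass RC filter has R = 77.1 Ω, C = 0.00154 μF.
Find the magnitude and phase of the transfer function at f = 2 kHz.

Step 1 — Angular frequency: ω = 2π·2000 = 1.257e+04 rad/s.
Step 2 — Transfer function: H(jω) = 1/(1 + jωRC).
Step 3 — Denominator: 1 + jωRC = 1 + j·1.257e+04·77.1·1.54e-09 = 1 + j0.001492.
Step 4 — H = 1 - j0.001492.
Step 5 — Magnitude: |H| = 1 (-0.0 dB); phase: φ = -0.1°.

|H| = 1 (-0.0 dB), φ = -0.1°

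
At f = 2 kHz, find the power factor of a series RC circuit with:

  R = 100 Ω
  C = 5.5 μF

Step 1 — Angular frequency: ω = 2π·f = 2π·2000 = 1.257e+04 rad/s.
Step 2 — Component impedances:
  R: Z = R = 100 Ω
  C: Z = 1/(jωC) = -j/(ω·C) = 0 - j14.47 Ω
Step 3 — Series combination: Z_total = R + C = 100 - j14.47 Ω = 101∠-8.2° Ω.
Step 4 — Power factor: PF = cos(φ) = Re(Z)/|Z| = 100/101.04 = 0.9897.
Step 5 — Type: Im(Z) = -14.47 ⇒ leading (phase φ = -8.2°).

PF = 0.9897 (leading, φ = -8.2°)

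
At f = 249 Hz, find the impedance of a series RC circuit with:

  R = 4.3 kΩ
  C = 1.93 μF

Step 1 — Angular frequency: ω = 2π·f = 2π·249 = 1565 rad/s.
Step 2 — Component impedances:
  R: Z = R = 4300 Ω
  C: Z = 1/(jωC) = -j/(ω·C) = 0 - j331.2 Ω
Step 3 — Series combination: Z_total = R + C = 4300 - j331.2 Ω = 4313∠-4.4° Ω.

Z = 4300 - j331.2 Ω = 4313∠-4.4° Ω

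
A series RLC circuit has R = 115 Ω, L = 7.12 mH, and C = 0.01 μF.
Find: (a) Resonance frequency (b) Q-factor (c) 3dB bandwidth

Step 1 — Resonance: ω₀ = 1/√(LC) = 1/√(0.00712·1e-08) = 1.185e+05 rad/s.
Step 2 — f₀ = ω₀/(2π) = 1.886e+04 Hz.
Step 3 — Series Q: Q = ω₀L/R = 1.185e+05·0.00712/115 = 7.337.
Step 4 — Bandwidth: Δω = ω₀/Q = 1.615e+04 rad/s; BW = Δω/(2π) = 2571 Hz.

(a) f₀ = 1.886e+04 Hz  (b) Q = 7.337  (c) BW = 2571 Hz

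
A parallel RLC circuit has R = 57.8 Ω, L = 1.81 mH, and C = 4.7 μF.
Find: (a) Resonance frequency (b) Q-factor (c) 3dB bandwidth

Step 1 — Resonance: ω₀ = 1/√(LC) = 1/√(0.00181·4.7e-06) = 1.084e+04 rad/s.
Step 2 — f₀ = ω₀/(2π) = 1726 Hz.
Step 3 — Parallel Q: Q = R/(ω₀L) = 57.8/(1.084e+04·0.00181) = 2.945.
Step 4 — Bandwidth: Δω = ω₀/Q = 3681 rad/s; BW = Δω/(2π) = 585.9 Hz.

(a) f₀ = 1726 Hz  (b) Q = 2.945  (c) BW = 585.9 Hz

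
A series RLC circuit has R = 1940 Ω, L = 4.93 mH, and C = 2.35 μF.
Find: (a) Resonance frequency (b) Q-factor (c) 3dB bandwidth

Step 1 — Resonance: ω₀ = 1/√(LC) = 1/√(0.00493·2.35e-06) = 9291 rad/s.
Step 2 — f₀ = ω₀/(2π) = 1479 Hz.
Step 3 — Series Q: Q = ω₀L/R = 9291·0.00493/1940 = 0.02361.
Step 4 — Bandwidth: Δω = ω₀/Q = 3.935e+05 rad/s; BW = Δω/(2π) = 6.263e+04 Hz.

(a) f₀ = 1479 Hz  (b) Q = 0.02361  (c) BW = 6.263e+04 Hz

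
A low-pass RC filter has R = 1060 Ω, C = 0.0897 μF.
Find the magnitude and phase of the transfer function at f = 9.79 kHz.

Step 1 — Angular frequency: ω = 2π·9790 = 6.151e+04 rad/s.
Step 2 — Transfer function: H(jω) = 1/(1 + jωRC).
Step 3 — Denominator: 1 + jωRC = 1 + j·6.151e+04·1060·8.97e-08 = 1 + j5.849.
Step 4 — H = 0.0284 - j0.1661.
Step 5 — Magnitude: |H| = 0.1685 (-15.5 dB); phase: φ = -80.3°.

|H| = 0.1685 (-15.5 dB), φ = -80.3°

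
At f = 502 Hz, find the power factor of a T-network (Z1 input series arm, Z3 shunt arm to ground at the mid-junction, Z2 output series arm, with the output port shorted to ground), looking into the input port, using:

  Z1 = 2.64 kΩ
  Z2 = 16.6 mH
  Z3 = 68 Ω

Step 1 — Angular frequency: ω = 2π·f = 2π·502 = 3154 rad/s.
Step 2 — Component impedances:
  Z1: Z = R = 2640 Ω
  Z2: Z = jωL = j·3154·0.0166 = 0 + j52.36 Ω
  Z3: Z = R = 68 Ω
Step 3 — With the output port shorted to ground, the output series arm Z2 runs from the junction to ground; the shunt arm Z3 also runs from the junction to ground. They appear in parallel: Z3 || Z2 = 25.31 + j32.87 Ω.
Step 4 — Series with input arm Z1: Z_in = Z1 + (Z3 || Z2) = 2665 + j32.87 Ω = 2666∠0.7° Ω.
Step 5 — Power factor: PF = cos(φ) = Re(Z)/|Z| = 2665.3/2665.5 = 0.9999.
Step 6 — Type: Im(Z) = 32.87 ⇒ lagging (phase φ = 0.7°).

PF = 0.9999 (lagging, φ = 0.7°)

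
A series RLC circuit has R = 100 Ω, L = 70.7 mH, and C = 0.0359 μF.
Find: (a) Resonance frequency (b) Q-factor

Step 1 — Resonance condition Im(Z)=0 gives ω₀ = 1/√(LC).
Step 2 — ω₀ = 1/√(0.0707·3.59e-08) = 1.985e+04 rad/s.
Step 3 — f₀ = ω₀/(2π) = 3159 Hz.
Step 4 — Series Q: Q = ω₀L/R = 1.985e+04·0.0707/100 = 14.03.

(a) f₀ = 3159 Hz  (b) Q = 14.03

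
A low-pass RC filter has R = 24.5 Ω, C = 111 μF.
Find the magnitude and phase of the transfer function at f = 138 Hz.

Step 1 — Angular frequency: ω = 2π·138 = 867.1 rad/s.
Step 2 — Transfer function: H(jω) = 1/(1 + jωRC).
Step 3 — Denominator: 1 + jωRC = 1 + j·867.1·24.5·0.000111 = 1 + j2.358.
Step 4 — H = 0.1524 - j0.3594.
Step 5 — Magnitude: |H| = 0.3904 (-8.2 dB); phase: φ = -67.0°.

|H| = 0.3904 (-8.2 dB), φ = -67.0°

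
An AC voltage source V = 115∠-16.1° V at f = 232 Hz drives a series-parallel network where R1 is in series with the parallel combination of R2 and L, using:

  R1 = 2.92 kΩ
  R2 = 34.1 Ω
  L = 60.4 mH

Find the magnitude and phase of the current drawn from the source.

Step 1 — Angular frequency: ω = 2π·f = 2π·232 = 1458 rad/s.
Step 2 — Component impedances:
  R1: Z = R = 2920 Ω
  R2: Z = R = 34.1 Ω
  L: Z = jωL = j·1458·0.0604 = 0 + j88.05 Ω
Step 3 — Parallel branch: R2 || L = 1/(1/R2 + 1/L) = 29.65 + j11.48 Ω.
Step 4 — Series with R1: Z_total = R1 + (R2 || L) = 2950 + j11.48 Ω = 2950∠0.2° Ω.
Step 5 — Source phasor: V = 115∠-16.1° V = 110.5 - j31.89 V.
Step 6 — Ohm's law: I = V / Z_total = (110.5 - j31.89) / (2950 + j11.48) = 0.03742 - j0.01096 A.
Step 7 — Convert to polar: |I| = 0.03899 A, ∠I = -16.3°.

I = 0.03899∠-16.3° A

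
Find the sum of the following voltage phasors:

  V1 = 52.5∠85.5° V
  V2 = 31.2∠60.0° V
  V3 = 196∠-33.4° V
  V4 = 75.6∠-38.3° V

Step 1 — Convert each phasor to rectangular form:
  V1 = 52.5·(cos(85.5°) + j·sin(85.5°)) = 4.119 + j52.34 V
  V2 = 31.2·(cos(60.0°) + j·sin(60.0°)) = 15.6 + j27.02 V
  V3 = 196·(cos(-33.4°) + j·sin(-33.4°)) = 163.6 - j107.9 V
  V4 = 75.6·(cos(-38.3°) + j·sin(-38.3°)) = 59.33 - j46.86 V
Step 2 — Sum components: V_total = 242.7 - j75.39 V.
Step 3 — Convert to polar: |V_total| = 254.1 V, ∠V_total = -17.3°.

V_total = 254.1∠-17.3° V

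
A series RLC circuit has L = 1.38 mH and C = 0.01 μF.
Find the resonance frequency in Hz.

Step 1 — Resonance condition Im(Z)=0 gives ω₀ = 1/√(LC).
Step 2 — ω₀ = 1/√(0.00138·1e-08) = 2.692e+05 rad/s.
Step 3 — f₀ = ω₀/(2π) = 4.284e+04 Hz.

f₀ = 4.284e+04 Hz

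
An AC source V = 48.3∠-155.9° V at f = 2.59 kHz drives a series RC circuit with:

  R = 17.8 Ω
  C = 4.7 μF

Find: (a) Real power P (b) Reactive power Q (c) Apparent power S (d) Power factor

Step 1 — Angular frequency: ω = 2π·f = 2π·2590 = 1.627e+04 rad/s.
Step 2 — Component impedances:
  R: Z = R = 17.8 Ω
  C: Z = 1/(jωC) = -j/(ω·C) = 0 - j13.07 Ω
Step 3 — Series combination: Z_total = R + C = 17.8 - j13.07 Ω = 22.09∠-36.3° Ω.
Step 4 — Source phasor: V = 48.3∠-155.9° V = -44.09 - j19.72 V.
Step 5 — Current: I = V / Z = -1.08 - j1.901 A = 2.187∠-119.6° A.
Step 6 — Complex power: S = V·I* = 85.13 - j62.53 VA.
Step 7 — Real power: P = Re(S) = 85.13 W.
Step 8 — Reactive power: Q = Im(S) = -62.53 VAR.
Step 9 — Apparent power: |S| = 105.6 VA.
Step 10 — Power factor: PF = P/|S| = 0.8059 (leading).

(a) P = 85.13 W  (b) Q = -62.53 VAR  (c) S = 105.6 VA  (d) PF = 0.8059 (leading)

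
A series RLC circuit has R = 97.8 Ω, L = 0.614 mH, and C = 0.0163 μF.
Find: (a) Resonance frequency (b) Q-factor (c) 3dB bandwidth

Step 1 — Resonance: ω₀ = 1/√(LC) = 1/√(0.000614·1.63e-08) = 3.161e+05 rad/s.
Step 2 — f₀ = ω₀/(2π) = 5.031e+04 Hz.
Step 3 — Series Q: Q = ω₀L/R = 3.161e+05·0.000614/97.8 = 1.985.
Step 4 — Bandwidth: Δω = ω₀/Q = 1.593e+05 rad/s; BW = Δω/(2π) = 2.535e+04 Hz.

(a) f₀ = 5.031e+04 Hz  (b) Q = 1.985  (c) BW = 2.535e+04 Hz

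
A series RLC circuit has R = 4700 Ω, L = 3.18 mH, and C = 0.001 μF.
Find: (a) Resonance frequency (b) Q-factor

Step 1 — Resonance condition Im(Z)=0 gives ω₀ = 1/√(LC).
Step 2 — ω₀ = 1/√(0.00318·1e-09) = 5.608e+05 rad/s.
Step 3 — f₀ = ω₀/(2π) = 8.925e+04 Hz.
Step 4 — Series Q: Q = ω₀L/R = 5.608e+05·0.00318/4700 = 0.3794.

(a) f₀ = 8.925e+04 Hz  (b) Q = 0.3794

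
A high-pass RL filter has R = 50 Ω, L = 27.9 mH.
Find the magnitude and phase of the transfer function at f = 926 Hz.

Step 1 — Angular frequency: ω = 2π·926 = 5818 rad/s.
Step 2 — Transfer function: H(jω) = jωL/(R + jωL).
Step 3 — Numerator jωL = j·162.3; denominator R + jωL = 50 + j162.3.
Step 4 — H = 0.9133 + j0.2813.
Step 5 — Magnitude: |H| = 0.9557 (-0.4 dB); phase: φ = 17.1°.

|H| = 0.9557 (-0.4 dB), φ = 17.1°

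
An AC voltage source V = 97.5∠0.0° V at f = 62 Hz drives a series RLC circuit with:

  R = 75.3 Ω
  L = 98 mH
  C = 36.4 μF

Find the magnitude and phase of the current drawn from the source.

Step 1 — Angular frequency: ω = 2π·f = 2π·62 = 389.6 rad/s.
Step 2 — Component impedances:
  R: Z = R = 75.3 Ω
  L: Z = jωL = j·389.6·0.098 = 0 + j38.18 Ω
  C: Z = 1/(jωC) = -j/(ω·C) = 0 - j70.52 Ω
Step 3 — Series combination: Z_total = R + L + C = 75.3 - j32.35 Ω = 81.95∠-23.2° Ω.
Step 4 — Source phasor: V = 97.5∠0.0° V = 97.5 V.
Step 5 — Ohm's law: I = V / Z_total = (97.5) / (75.3 - j32.35) = 1.093 + j0.4696 A.
Step 6 — Convert to polar: |I| = 1.19 A, ∠I = 23.2°.

I = 1.19∠23.2° A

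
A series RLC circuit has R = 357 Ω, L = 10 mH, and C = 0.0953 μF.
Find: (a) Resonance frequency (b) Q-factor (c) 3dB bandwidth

Step 1 — Resonance condition Im(Z)=0 gives ω₀ = 1/√(LC).
Step 2 — ω₀ = 1/√(0.01·9.53e-08) = 3.239e+04 rad/s.
Step 3 — f₀ = ω₀/(2π) = 5156 Hz.
Step 4 — Series Q: Q = ω₀L/R = 3.239e+04·0.01/357 = 0.9074.
Step 5 — 3dB bandwidth: Δω = ω₀/Q = 3.57e+04 rad/s; BW = Δω/(2π) = 5682 Hz.

(a) f₀ = 5156 Hz  (b) Q = 0.9074  (c) BW = 5682 Hz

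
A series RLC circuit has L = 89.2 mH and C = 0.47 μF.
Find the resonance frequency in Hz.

Step 1 — Resonance condition Im(Z)=0 gives ω₀ = 1/√(LC).
Step 2 — ω₀ = 1/√(0.0892·4.7e-07) = 4884 rad/s.
Step 3 — f₀ = ω₀/(2π) = 777.3 Hz.

f₀ = 777.3 Hz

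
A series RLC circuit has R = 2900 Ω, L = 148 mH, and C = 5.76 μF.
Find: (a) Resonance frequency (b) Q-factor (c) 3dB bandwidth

Step 1 — Resonance: ω₀ = 1/√(LC) = 1/√(0.148·5.76e-06) = 1083 rad/s.
Step 2 — f₀ = ω₀/(2π) = 172.4 Hz.
Step 3 — Series Q: Q = ω₀L/R = 1083·0.148/2900 = 0.05527.
Step 4 — Bandwidth: Δω = ω₀/Q = 1.959e+04 rad/s; BW = Δω/(2π) = 3119 Hz.

(a) f₀ = 172.4 Hz  (b) Q = 0.05527  (c) BW = 3119 Hz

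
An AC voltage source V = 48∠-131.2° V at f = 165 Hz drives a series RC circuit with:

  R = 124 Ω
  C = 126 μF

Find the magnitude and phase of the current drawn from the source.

Step 1 — Angular frequency: ω = 2π·f = 2π·165 = 1037 rad/s.
Step 2 — Component impedances:
  R: Z = R = 124 Ω
  C: Z = 1/(jωC) = -j/(ω·C) = 0 - j7.655 Ω
Step 3 — Series combination: Z_total = R + C = 124 - j7.655 Ω = 124.2∠-3.5° Ω.
Step 4 — Source phasor: V = 48∠-131.2° V = -31.62 - j36.12 V.
Step 5 — Ohm's law: I = V / Z_total = (-31.62 - j36.12) / (124 - j7.655) = -0.2361 - j0.3058 A.
Step 6 — Convert to polar: |I| = 0.3864 A, ∠I = -127.7°.

I = 0.3864∠-127.7° A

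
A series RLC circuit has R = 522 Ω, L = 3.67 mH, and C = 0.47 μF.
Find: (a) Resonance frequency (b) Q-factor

Step 1 — Resonance condition Im(Z)=0 gives ω₀ = 1/√(LC).
Step 2 — ω₀ = 1/√(0.00367·4.7e-07) = 2.408e+04 rad/s.
Step 3 — f₀ = ω₀/(2π) = 3832 Hz.
Step 4 — Series Q: Q = ω₀L/R = 2.408e+04·0.00367/522 = 0.1693.

(a) f₀ = 3832 Hz  (b) Q = 0.1693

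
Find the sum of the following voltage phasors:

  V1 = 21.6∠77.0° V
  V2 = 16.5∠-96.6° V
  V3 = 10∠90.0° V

Step 1 — Convert each phasor to rectangular form:
  V1 = 21.6·(cos(77.0°) + j·sin(77.0°)) = 4.859 + j21.05 V
  V2 = 16.5·(cos(-96.6°) + j·sin(-96.6°)) = -1.896 - j16.39 V
  V3 = 10·(cos(90.0°) + j·sin(90.0°)) = 0 + j10 V
Step 2 — Sum components: V_total = 2.962 + j14.66 V.
Step 3 — Convert to polar: |V_total| = 14.95 V, ∠V_total = 78.6°.

V_total = 14.95∠78.6° V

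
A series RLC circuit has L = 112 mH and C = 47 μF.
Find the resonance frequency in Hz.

Step 1 — Resonance condition Im(Z)=0 gives ω₀ = 1/√(LC).
Step 2 — ω₀ = 1/√(0.112·4.7e-05) = 435.9 rad/s.
Step 3 — f₀ = ω₀/(2π) = 69.37 Hz.

f₀ = 69.37 Hz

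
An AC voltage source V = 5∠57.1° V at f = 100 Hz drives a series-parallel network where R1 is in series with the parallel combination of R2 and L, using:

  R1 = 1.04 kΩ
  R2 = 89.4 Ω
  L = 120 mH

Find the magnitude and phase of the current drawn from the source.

Step 1 — Angular frequency: ω = 2π·f = 2π·100 = 628.3 rad/s.
Step 2 — Component impedances:
  R1: Z = R = 1040 Ω
  R2: Z = R = 89.4 Ω
  L: Z = jωL = j·628.3·0.12 = 0 + j75.4 Ω
Step 3 — Parallel branch: R2 || L = 1/(1/R2 + 1/L) = 37.16 + j44.06 Ω.
Step 4 — Series with R1: Z_total = R1 + (R2 || L) = 1077 + j44.06 Ω = 1078∠2.3° Ω.
Step 5 — Source phasor: V = 5∠57.1° V = 2.716 + j4.198 V.
Step 6 — Ohm's law: I = V / Z_total = (2.716 + j4.198) / (1077 + j44.06) = 0.002676 + j0.003788 A.
Step 7 — Convert to polar: |I| = 0.004638 A, ∠I = 54.8°.

I = 0.004638∠54.8° A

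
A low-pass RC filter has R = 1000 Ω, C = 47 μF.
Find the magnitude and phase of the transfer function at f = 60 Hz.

Step 1 — Angular frequency: ω = 2π·60 = 377 rad/s.
Step 2 — Transfer function: H(jω) = 1/(1 + jωRC).
Step 3 — Denominator: 1 + jωRC = 1 + j·377·1000·4.7e-05 = 1 + j17.72.
Step 4 — H = 0.003175 - j0.05626.
Step 5 — Magnitude: |H| = 0.05635 (-25.0 dB); phase: φ = -86.8°.

|H| = 0.05635 (-25.0 dB), φ = -86.8°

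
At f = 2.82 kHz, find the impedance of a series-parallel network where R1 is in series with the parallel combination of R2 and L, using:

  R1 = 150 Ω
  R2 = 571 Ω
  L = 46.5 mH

Step 1 — Angular frequency: ω = 2π·f = 2π·2820 = 1.772e+04 rad/s.
Step 2 — Component impedances:
  R1: Z = R = 150 Ω
  R2: Z = R = 571 Ω
  L: Z = jωL = j·1.772e+04·0.0465 = 0 + j823.9 Ω
Step 3 — Parallel branch: R2 || L = 1/(1/R2 + 1/L) = 385.7 + j267.3 Ω.
Step 4 — Series with R1: Z_total = R1 + (R2 || L) = 535.7 + j267.3 Ω = 598.7∠26.5° Ω.

Z = 535.7 + j267.3 Ω = 598.7∠26.5° Ω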